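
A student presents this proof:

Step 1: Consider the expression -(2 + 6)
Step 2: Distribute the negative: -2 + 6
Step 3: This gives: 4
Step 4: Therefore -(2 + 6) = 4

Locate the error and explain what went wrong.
Step 2: Distribute the negative: -2 + 6

Step 2 incorrectly distributes the negative sign. The correct distribution is -(2 + 6) = -2 - 6 = -8. The negative must be applied to both terms, not just the first. The error treats -(2 + 6) as -2 + 6, which equals 4 instead of -8.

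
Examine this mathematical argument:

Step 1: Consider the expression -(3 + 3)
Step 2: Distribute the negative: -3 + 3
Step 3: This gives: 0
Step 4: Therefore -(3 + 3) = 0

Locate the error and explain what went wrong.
Step 2: Distribute the negative: -3 + 3

Step 2 incorrectly distributes the negative sign. The correct distribution is -(3 + 3) = -3 - 3 = -6. The negative must be applied to both terms, not just the first. The error treats -(3 + 3) as -3 + 3, which equals 0 instead of -6.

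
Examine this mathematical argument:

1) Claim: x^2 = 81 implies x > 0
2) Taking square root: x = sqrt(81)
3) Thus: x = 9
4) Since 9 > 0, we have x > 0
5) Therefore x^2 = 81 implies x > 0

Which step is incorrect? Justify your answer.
Step 2: Taking square root: x = sqrt(81)

Step 2 takes the square root and assumes the positive root only. The equation x^2 = 81 actually has two solutions: x = 9 and x = -9. The proof silently assumes x > 0 without justification, then uses this assumption to conclude x > 0, which is circular. The counterexample x = -9 shows the claim is false.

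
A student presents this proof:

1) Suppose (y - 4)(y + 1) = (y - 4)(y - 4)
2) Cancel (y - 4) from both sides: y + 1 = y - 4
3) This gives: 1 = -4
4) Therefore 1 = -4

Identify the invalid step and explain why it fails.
Step 2: Cancel (y - 4) from both sides: y + 1 = y - 4

Step 2 cancels (y - 4) from both sides. This is only valid if (y - 4) ≠ 0, i.e., y ≠ 4. When y = 4, both sides equal zero regardless of the other factors. The correct approach requires considering y = 4 as a separate case.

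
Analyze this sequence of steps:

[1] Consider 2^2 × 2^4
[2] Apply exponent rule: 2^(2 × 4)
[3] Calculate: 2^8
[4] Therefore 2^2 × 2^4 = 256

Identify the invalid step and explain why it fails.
Step 2: Apply exponent rule: 2^(2 × 4)

Step 2 incorrectly states that a^b × a^c = a^(b×c). The correct rule is a^b × a^c = a^(b+c). The actual value is 2^2 × 2^4 = 2^6 = 64, not 2^8 = 256.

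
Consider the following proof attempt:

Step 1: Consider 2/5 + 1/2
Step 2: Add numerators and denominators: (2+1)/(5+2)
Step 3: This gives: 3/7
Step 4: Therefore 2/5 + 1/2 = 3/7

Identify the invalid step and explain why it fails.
Step 2: Add numerators and denominators: (2+1)/(5+2)

Step 2 incorrectly adds fractions by separately adding numerators and denominators. This is wrong. The correct method requires a common denominator: 2/5 + 1/2 = (2×2 + 1×5)/(5×2) = 9/10 = 9/10. The method used gives 3/7, which is different.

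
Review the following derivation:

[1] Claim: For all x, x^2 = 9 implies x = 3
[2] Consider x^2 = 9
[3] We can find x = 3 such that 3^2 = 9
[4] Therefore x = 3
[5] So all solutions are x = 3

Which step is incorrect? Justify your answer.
Step 4: Therefore x = 3

Step 4 incorrectly concludes that x = 3 is the only solution. The proof shows that x = 3 is A solution (existence), but does not show it is the ONLY solution (uniqueness). In fact, x = -3 is also a solution since (-3)^2 = 9. Finding one solution doesn't prove there are no others.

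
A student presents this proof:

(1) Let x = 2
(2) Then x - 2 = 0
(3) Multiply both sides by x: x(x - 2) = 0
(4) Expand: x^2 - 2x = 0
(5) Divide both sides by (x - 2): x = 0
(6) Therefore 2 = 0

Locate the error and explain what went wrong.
Step 5: Divide both sides by (x - 2): x = 0

Step 5 divides both sides by (x - 2). However, since x = 2, we have (x - 2) = 0. Division by zero is undefined, making this step invalid.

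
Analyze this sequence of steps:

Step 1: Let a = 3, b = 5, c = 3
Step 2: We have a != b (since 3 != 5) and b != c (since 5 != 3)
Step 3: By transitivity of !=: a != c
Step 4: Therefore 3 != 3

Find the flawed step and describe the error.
Step 3: By transitivity of !=: a != c

Step 3 incorrectly applies transitivity to the '!=' relation. Transitivity states: if a R b and b R c, then a R c. However, '!=' is not transitive. Counterexample: 3 != 5 and 5 != 3, but 3 = 3 (both equal 3). Transitivity holds for relations like <, <=, =, but not for !=.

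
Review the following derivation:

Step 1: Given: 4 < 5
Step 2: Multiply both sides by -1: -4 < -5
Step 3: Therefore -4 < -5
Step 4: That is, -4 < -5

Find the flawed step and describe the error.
Step 2: Multiply both sides by -1: -4 < -5

Step 2 multiplies both sides by -1 but fails to reverse the inequality sign. When multiplying (or dividing) an inequality by a negative number, the direction must be reversed. Since 4 < 5, we should get -4 > -5, i.e., -4 > -5.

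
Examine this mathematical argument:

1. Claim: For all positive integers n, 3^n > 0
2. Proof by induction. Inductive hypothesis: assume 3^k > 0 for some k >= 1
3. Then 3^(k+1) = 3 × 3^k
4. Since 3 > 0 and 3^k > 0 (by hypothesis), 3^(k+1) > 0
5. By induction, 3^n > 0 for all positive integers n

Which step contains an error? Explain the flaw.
Step 5: By induction, 3^n > 0 for all positive integers n

Step 5 concludes the proof by induction, but no base case was ever established. A valid induction proof requires: (1) a base case proving 3^1 > 0, and (2) an inductive step showing IF 3^k > 0 THEN 3^(k+1) > 0. Steps 2-4 correctly establish the inductive step, but without the base case the conclusion in step 5 does not follow.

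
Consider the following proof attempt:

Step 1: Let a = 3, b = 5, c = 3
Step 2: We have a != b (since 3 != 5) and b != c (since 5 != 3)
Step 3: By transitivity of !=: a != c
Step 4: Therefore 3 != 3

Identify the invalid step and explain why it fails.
Step 3: By transitivity of !=: a != c

Step 3 incorrectly applies transitivity to the '!=' relation. Transitivity states: if a R b and b R c, then a R c. However, '!=' is not transitive. Counterexample: 3 != 5 and 5 != 3, but 3 = 3 (both equal 3). Transitivity holds for relations like <, <=, =, but not for !=.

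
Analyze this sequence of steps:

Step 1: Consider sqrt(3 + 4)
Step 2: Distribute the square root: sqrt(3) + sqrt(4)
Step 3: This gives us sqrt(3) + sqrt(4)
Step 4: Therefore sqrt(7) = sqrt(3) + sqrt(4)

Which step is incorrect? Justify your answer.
Step 2: Distribute the square root: sqrt(3) + sqrt(4)

Step 2 incorrectly 'distributes' the square root over addition. The square root function does not distribute: sqrt(a + b) ≠ sqrt(a) + sqrt(b). In fact, sqrt(3 + 4) = sqrt(7) ≈ 2.6458, while sqrt(3) + sqrt(4) ≈ 3.7321.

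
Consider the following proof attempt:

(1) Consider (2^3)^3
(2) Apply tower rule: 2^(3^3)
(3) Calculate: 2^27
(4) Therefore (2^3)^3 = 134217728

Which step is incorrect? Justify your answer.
Step 2: Apply tower rule: 2^(3^3)

Step 2 incorrectly states that (a^b)^c = a^(b^c). The correct rule is (a^b)^c = a^(b×c). The actual value is (2^3)^3 = 2^9 = 512, not 2^27 = 134217728.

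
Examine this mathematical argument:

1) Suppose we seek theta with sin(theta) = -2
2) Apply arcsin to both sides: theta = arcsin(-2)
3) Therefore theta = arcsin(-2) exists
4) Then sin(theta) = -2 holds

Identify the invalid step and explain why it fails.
Step 2: Apply arcsin to both sides: theta = arcsin(-2)

Step 2 applies arcsin to -2. However, arcsin(x) is only defined for x in [-1, 1] because sin(theta) can only produce values in that range. Since |-2| > 1, arcsin(-2) is undefined. There is no angle whose sine equals -2.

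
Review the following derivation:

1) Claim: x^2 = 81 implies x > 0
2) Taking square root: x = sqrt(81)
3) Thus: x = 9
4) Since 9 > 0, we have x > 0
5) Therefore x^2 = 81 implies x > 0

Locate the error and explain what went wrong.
Step 2: Taking square root: x = sqrt(81)

Step 2 takes the square root and assumes the positive root only. The equation x^2 = 81 actually has two solutions: x = 9 and x = -9. The proof silently assumes x > 0 without justification, then uses this assumption to conclude x > 0, which is circular. The counterexample x = -9 shows the claim is false.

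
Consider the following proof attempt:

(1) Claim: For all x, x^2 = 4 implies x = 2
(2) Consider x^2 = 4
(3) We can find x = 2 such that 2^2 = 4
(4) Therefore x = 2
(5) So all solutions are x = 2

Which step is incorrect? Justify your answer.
Step 4: Therefore x = 2

Step 4 incorrectly concludes that x = 2 is the only solution. The proof shows that x = 2 is A solution (existence), but does not show it is the ONLY solution (uniqueness). In fact, x = -2 is also a solution since (-2)^2 = 4. Finding one solution doesn't prove there are no others.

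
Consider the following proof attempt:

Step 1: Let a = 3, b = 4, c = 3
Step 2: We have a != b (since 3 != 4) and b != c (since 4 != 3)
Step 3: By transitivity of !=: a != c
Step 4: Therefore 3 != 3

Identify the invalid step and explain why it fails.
Step 3: By transitivity of !=: a != c

Step 3 incorrectly applies transitivity to the '!=' relation. Transitivity states: if a R b and b R c, then a R c. However, '!=' is not transitive. Counterexample: 3 != 4 and 4 != 3, but 3 = 3 (both equal 3). Transitivity holds for relations like <, <=, =, but not for !=.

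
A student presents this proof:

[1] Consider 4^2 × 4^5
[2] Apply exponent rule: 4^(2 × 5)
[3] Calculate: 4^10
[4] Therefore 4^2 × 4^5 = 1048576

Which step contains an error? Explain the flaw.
Step 2: Apply exponent rule: 4^(2 × 5)

Step 2 incorrectly states that a^b × a^c = a^(b×c). The correct rule is a^b × a^c = a^(b+c). The actual value is 4^2 × 4^5 = 4^7 = 16384, not 4^10 = 1048576.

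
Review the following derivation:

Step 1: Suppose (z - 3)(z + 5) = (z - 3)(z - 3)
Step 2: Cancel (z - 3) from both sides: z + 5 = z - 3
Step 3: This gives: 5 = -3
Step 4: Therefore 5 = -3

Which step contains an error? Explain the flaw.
Step 2: Cancel (z - 3) from both sides: z + 5 = z - 3

Step 2 cancels (z - 3) from both sides. This is only valid if (z - 3) ≠ 0, i.e., z ≠ 3. When z = 3, both sides equal zero regardless of the other factors. The correct approach requires considering z = 3 as a separate case.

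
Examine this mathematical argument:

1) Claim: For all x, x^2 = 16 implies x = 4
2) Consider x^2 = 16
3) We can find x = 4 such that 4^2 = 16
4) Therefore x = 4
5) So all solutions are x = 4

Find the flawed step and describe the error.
Step 4: Therefore x = 4

Step 4 incorrectly concludes that x = 4 is the only solution. The proof shows that x = 4 is A solution (existence), but does not show it is the ONLY solution (uniqueness). In fact, x = -4 is also a solution since (-4)^2 = 16. Finding one solution doesn't prove there are no others.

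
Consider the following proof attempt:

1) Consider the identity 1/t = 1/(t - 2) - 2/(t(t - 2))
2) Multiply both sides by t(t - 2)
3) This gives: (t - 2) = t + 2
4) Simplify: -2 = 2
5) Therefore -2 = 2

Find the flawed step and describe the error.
Step 3: This gives: (t - 2) = t + 2

Step 3 makes a sign error when clearing denominators. Multiplying -2/(t(t - 2)) by t(t - 2) gives -2, not +2. The correct result is (t - 2) = t - 2, which is trivially true, not (t - 2) = t + 2. (Step 1 is a valid identity: 1/(t - 2) - 2/(t(t - 2)) = (t - 2)/(t(t - 2)) = 1/t.)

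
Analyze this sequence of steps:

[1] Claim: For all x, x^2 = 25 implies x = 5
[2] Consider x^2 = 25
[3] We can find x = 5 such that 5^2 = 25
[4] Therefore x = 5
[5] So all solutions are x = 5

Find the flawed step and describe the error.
Step 4: Therefore x = 5

Step 4 incorrectly concludes that x = 5 is the only solution. The proof shows that x = 5 is A solution (existence), but does not show it is the ONLY solution (uniqueness). In fact, x = -5 is also a solution since (-5)^2 = 25. Finding one solution doesn't prove there are no others.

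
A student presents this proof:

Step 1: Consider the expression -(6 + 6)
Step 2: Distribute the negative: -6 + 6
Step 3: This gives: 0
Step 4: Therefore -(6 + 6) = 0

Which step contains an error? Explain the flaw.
Step 2: Distribute the negative: -6 + 6

Step 2 incorrectly distributes the negative sign. The correct distribution is -(6 + 6) = -6 - 6 = -12. The negative must be applied to both terms, not just the first. The error treats -(6 + 6) as -6 + 6, which equals 0 instead of -12.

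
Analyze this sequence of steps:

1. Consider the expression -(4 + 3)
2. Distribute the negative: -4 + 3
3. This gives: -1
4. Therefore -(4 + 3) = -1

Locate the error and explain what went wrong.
Step 2: Distribute the negative: -4 + 3

Step 2 incorrectly distributes the negative sign. The correct distribution is -(4 + 3) = -4 - 3 = -7. The negative must be applied to both terms, not just the first. The error treats -(4 + 3) as -4 + 3, which equals -1 instead of -7.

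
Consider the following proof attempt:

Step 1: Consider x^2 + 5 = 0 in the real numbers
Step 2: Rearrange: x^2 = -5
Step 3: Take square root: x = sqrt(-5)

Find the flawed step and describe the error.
Step 3: Take square root: x = sqrt(-5)

Step 3 takes the square root of -5, which is negative. In the real number system, the square root of a negative number is undefined. The equation x^2 + 5 = 0 has no real solutions. Square roots of negative numbers only exist in the complex numbers.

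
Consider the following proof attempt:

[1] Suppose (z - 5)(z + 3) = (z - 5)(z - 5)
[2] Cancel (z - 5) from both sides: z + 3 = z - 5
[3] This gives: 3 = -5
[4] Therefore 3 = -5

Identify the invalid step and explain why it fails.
Step 2: Cancel (z - 5) from both sides: z + 3 = z - 5

Step 2 cancels (z - 5) from both sides. This is only valid if (z - 5) ≠ 0, i.e., z ≠ 5. When z = 5, both sides equal zero regardless of the other factors. The correct approach requires considering z = 5 as a separate case.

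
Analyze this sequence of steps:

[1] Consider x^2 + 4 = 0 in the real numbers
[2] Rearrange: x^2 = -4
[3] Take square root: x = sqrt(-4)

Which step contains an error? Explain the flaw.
Step 3: Take square root: x = sqrt(-4)

Step 3 takes the square root of -4, which is negative. In the real number system, the square root of a negative number is undefined. The equation x^2 + 4 = 0 has no real solutions. Square roots of negative numbers only exist in the complex numbers.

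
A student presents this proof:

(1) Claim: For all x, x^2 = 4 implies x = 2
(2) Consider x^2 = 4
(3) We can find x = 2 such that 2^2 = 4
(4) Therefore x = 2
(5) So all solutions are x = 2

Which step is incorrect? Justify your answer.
Step 4: Therefore x = 2

Step 4 incorrectly concludes that x = 2 is the only solution. The proof shows that x = 2 is A solution (existence), but does not show it is the ONLY solution (uniqueness). In fact, x = -2 is also a solution since (-2)^2 = 4. Finding one solution doesn't prove there are no others.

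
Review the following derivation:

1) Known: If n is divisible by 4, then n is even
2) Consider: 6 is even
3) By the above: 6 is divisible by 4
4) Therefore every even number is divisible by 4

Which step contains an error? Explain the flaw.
Step 3: By the above: 6 is divisible by 4

Step 3 commits the fallacy of affirming the consequent. The known fact 'divisible by 4 → even' does NOT imply 'even → divisible by 4'. That would be the converse, which is false. For example, 6 is even but 6 ÷ 4 = 1.50, which is not an integer.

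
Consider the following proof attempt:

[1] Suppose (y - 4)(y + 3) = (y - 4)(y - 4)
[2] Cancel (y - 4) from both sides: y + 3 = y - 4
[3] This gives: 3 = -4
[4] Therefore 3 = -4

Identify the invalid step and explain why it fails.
Step 2: Cancel (y - 4) from both sides: y + 3 = y - 4

Step 2 cancels (y - 4) from both sides. This is only valid if (y - 4) ≠ 0, i.e., y ≠ 4. When y = 4, both sides equal zero regardless of the other factors. The correct approach requires considering y = 4 as a separate case.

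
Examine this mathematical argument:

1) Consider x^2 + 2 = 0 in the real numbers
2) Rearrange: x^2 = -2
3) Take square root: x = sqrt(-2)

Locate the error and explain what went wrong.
Step 3: Take square root: x = sqrt(-2)

Step 3 takes the square root of -2, which is negative. In the real number system, the square root of a negative number is undefined. The equation x^2 + 2 = 0 has no real solutions. Square roots of negative numbers only exist in the complex numbers.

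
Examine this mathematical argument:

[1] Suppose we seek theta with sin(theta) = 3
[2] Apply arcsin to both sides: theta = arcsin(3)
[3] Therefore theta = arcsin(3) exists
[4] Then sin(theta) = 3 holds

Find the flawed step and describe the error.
Step 2: Apply arcsin to both sides: theta = arcsin(3)

Step 2 applies arcsin to 3. However, arcsin(x) is only defined for x in [-1, 1] because sin(theta) can only produce values in that range. Since |3| > 1, arcsin(3) is undefined. There is no angle whose sine equals 3.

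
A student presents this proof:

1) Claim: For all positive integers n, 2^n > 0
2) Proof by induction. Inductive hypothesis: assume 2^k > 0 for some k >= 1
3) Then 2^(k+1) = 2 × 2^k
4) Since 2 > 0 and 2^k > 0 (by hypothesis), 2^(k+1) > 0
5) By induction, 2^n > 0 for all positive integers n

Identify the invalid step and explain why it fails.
Step 5: By induction, 2^n > 0 for all positive integers n

Step 5 concludes the proof by induction, but no base case was ever established. A valid induction proof requires: (1) a base case proving 2^1 > 0, and (2) an inductive step showing IF 2^k > 0 THEN 2^(k+1) > 0. Steps 2-4 correctly establish the inductive step, but without the base case the conclusion in step 5 does not follow.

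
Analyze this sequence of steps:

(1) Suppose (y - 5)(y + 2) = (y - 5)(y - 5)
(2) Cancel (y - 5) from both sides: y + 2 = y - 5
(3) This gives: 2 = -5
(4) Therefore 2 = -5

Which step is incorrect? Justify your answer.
Step 2: Cancel (y - 5) from both sides: y + 2 = y - 5

Step 2 cancels (y - 5) from both sides. This is only valid if (y - 5) ≠ 0, i.e., y ≠ 5. When y = 5, both sides equal zero regardless of the other factors. The correct approach requires considering y = 5 as a separate case.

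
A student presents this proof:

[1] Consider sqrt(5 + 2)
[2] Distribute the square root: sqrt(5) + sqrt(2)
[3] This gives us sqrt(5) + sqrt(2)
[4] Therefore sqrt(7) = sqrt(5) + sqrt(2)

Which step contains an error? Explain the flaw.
Step 2: Distribute the square root: sqrt(5) + sqrt(2)

Step 2 incorrectly 'distributes' the square root over addition. The square root function does not distribute: sqrt(a + b) ≠ sqrt(a) + sqrt(b). In fact, sqrt(5 + 2) = sqrt(7) ≈ 2.6458, while sqrt(5) + sqrt(2) ≈ 3.6503.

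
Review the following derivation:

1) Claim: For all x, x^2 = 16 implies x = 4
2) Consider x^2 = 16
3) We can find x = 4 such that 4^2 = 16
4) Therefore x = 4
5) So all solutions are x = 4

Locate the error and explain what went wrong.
Step 4: Therefore x = 4

Step 4 incorrectly concludes that x = 4 is the only solution. The proof shows that x = 4 is A solution (existence), but does not show it is the ONLY solution (uniqueness). In fact, x = -4 is also a solution since (-4)^2 = 16. Finding one solution doesn't prove there are no others.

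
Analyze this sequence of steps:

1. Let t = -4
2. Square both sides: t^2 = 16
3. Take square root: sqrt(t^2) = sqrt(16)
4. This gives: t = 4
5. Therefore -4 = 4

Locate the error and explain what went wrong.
Step 4: This gives: t = 4

Step 4 incorrectly states that sqrt(t^2) = t. The correct identity is sqrt(t^2) = |t|. Since t = -4 < 0, we have sqrt(t^2) = |-4| = 4, not t = -4.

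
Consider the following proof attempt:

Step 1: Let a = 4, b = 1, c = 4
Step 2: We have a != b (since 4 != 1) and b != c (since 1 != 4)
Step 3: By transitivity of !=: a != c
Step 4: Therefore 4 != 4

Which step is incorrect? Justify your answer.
Step 3: By transitivity of !=: a != c

Step 3 incorrectly applies transitivity to the '!=' relation. Transitivity states: if a R b and b R c, then a R c. However, '!=' is not transitive. Counterexample: 4 != 1 and 1 != 4, but 4 = 4 (both equal 4). Transitivity holds for relations like <, <=, =, but not for !=.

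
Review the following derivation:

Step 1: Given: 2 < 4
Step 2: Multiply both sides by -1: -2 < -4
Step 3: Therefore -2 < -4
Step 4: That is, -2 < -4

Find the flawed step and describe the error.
Step 2: Multiply both sides by -1: -2 < -4

Step 2 multiplies both sides by -1 but fails to reverse the inequality sign. When multiplying (or dividing) an inequality by a negative number, the direction must be reversed. Since 2 < 4, we should get -2 > -4, i.e., -2 > -4.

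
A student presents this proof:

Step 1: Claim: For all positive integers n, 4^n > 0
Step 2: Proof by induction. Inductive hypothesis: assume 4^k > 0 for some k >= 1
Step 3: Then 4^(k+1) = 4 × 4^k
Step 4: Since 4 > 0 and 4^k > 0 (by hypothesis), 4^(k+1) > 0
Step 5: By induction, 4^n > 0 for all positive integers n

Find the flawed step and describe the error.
Step 5: By induction, 4^n > 0 for all positive integers n

Step 5 concludes the proof by induction, but no base case was ever established. A valid induction proof requires: (1) a base case proving 4^1 > 0, and (2) an inductive step showing IF 4^k > 0 THEN 4^(k+1) > 0. Steps 2-4 correctly establish the inductive step, but without the base case the conclusion in step 5 does not follow.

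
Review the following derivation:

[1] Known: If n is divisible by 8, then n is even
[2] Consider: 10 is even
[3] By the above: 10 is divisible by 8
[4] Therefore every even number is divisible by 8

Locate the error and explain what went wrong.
Step 3: By the above: 10 is divisible by 8

Step 3 commits the fallacy of affirming the consequent. The known fact 'divisible by 8 → even' does NOT imply 'even → divisible by 8'. That would be the converse, which is false. For example, 10 is even but 10 ÷ 8 = 1.25, which is not an integer.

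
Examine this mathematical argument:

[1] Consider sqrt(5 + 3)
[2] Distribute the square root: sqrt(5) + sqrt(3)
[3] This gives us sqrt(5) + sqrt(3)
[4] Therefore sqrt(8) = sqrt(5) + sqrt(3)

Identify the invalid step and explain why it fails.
Step 2: Distribute the square root: sqrt(5) + sqrt(3)

Step 2 incorrectly 'distributes' the square root over addition. The square root function does not distribute: sqrt(a + b) ≠ sqrt(a) + sqrt(b). In fact, sqrt(5 + 3) = sqrt(8) ≈ 2.8284, while sqrt(5) + sqrt(3) ≈ 3.9681.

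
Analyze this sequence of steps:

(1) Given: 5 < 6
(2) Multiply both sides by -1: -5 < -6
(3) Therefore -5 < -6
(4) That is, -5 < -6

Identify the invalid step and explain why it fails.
Step 2: Multiply both sides by -1: -5 < -6

Step 2 multiplies both sides by -1 but fails to reverse the inequality sign. When multiplying (or dividing) an inequality by a negative number, the direction must be reversed. Since 5 < 6, we should get -5 > -6, i.e., -5 > -6.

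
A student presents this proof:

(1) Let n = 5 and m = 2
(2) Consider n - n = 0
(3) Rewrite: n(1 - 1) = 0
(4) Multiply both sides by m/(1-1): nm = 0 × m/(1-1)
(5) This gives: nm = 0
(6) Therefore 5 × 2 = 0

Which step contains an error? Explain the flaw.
Step 4: Multiply both sides by m/(1-1): nm = 0 × m/(1-1)

Step 4 multiplies both sides by m/(1-1). However, 1-1 = 0, so this is multiplication by m/0, which is undefined. We cannot multiply by an undefined expression.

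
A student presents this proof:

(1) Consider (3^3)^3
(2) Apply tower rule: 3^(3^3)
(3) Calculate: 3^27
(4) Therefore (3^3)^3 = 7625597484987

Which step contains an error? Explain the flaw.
Step 2: Apply tower rule: 3^(3^3)

Step 2 incorrectly states that (a^b)^c = a^(b^c). The correct rule is (a^b)^c = a^(b×c). The actual value is (3^3)^3 = 3^9 = 19683, not 3^27 = 7625597484987.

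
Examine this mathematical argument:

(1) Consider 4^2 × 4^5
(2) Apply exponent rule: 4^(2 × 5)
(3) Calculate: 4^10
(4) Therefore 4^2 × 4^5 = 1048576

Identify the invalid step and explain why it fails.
Step 2: Apply exponent rule: 4^(2 × 5)

Step 2 incorrectly states that a^b × a^c = a^(b×c). The correct rule is a^b × a^c = a^(b+c). The actual value is 4^2 × 4^5 = 4^7 = 16384, not 4^10 = 1048576.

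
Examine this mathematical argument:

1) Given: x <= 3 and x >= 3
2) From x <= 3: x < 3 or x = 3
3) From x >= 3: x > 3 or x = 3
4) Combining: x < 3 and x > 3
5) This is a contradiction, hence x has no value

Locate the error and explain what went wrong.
Step 4: Combining: x < 3 and x > 3

Step 4 incorrectly combines the conditions. From x <= 3 and x >= 3, the intersection is x = 3. The error treats the 'or' cases as 'and' requirements. The correct conclusion is that x = 3 is the unique solution, not that no solution exists.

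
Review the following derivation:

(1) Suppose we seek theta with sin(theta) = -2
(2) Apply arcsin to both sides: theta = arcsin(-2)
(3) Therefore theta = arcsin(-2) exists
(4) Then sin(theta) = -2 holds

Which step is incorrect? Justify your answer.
Step 2: Apply arcsin to both sides: theta = arcsin(-2)

Step 2 applies arcsin to -2. However, arcsin(x) is only defined for x in [-1, 1] because sin(theta) can only produce values in that range. Since |-2| > 1, arcsin(-2) is undefined. There is no angle whose sine equals -2.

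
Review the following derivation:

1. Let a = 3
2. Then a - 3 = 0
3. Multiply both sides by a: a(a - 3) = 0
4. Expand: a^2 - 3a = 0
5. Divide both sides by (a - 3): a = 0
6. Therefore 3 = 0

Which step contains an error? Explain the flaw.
Step 5: Divide both sides by (a - 3): a = 0

Step 5 divides both sides by (a - 3). However, since a = 3, we have (a - 3) = 0. Division by zero is undefined, making this step invalid.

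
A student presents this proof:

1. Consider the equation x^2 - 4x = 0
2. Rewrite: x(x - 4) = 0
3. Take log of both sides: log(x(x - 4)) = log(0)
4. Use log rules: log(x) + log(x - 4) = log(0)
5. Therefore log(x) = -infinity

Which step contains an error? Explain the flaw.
Step 3: Take log of both sides: log(x(x - 4)) = log(0)

Step 3 takes the logarithm of both sides, resulting in log(0) on the right side. The logarithm is only defined for positive numbers; log(0) is undefined (approaches negative infinity). This operation is invalid.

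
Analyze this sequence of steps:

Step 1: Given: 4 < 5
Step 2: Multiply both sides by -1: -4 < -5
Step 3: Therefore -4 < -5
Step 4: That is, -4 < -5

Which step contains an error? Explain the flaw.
Step 2: Multiply both sides by -1: -4 < -5

Step 2 multiplies both sides by -1 but fails to reverse the inequality sign. When multiplying (or dividing) an inequality by a negative number, the direction must be reversed. Since 4 < 5, we should get -4 > -5, i.e., -4 > -5.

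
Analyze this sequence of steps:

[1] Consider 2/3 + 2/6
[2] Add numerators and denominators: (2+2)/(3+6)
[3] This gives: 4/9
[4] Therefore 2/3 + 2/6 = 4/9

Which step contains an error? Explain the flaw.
Step 2: Add numerators and denominators: (2+2)/(3+6)

Step 2 incorrectly adds fractions by separately adding numerators and denominators. This is wrong. The correct method requires a common denominator: 2/3 + 2/6 = (2×6 + 2×3)/(3×6) = 18/18 = 1. The method used gives 4/9, which is different.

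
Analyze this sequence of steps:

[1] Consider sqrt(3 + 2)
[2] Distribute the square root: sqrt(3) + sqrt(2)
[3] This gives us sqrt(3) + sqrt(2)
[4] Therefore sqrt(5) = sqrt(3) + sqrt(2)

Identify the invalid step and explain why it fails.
Step 2: Distribute the square root: sqrt(3) + sqrt(2)

Step 2 incorrectly 'distributes' the square root over addition. The square root function does not distribute: sqrt(a + b) ≠ sqrt(a) + sqrt(b). In fact, sqrt(3 + 2) = sqrt(5) ≈ 2.2361, while sqrt(3) + sqrt(2) ≈ 3.1463.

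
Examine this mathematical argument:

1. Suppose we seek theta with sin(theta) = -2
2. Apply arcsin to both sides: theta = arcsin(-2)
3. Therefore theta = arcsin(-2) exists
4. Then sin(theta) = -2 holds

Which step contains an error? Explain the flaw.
Step 2: Apply arcsin to both sides: theta = arcsin(-2)

Step 2 applies arcsin to -2. However, arcsin(x) is only defined for x in [-1, 1] because sin(theta) can only produce values in that range. Since |-2| > 1, arcsin(-2) is undefined. There is no angle whose sine equals -2.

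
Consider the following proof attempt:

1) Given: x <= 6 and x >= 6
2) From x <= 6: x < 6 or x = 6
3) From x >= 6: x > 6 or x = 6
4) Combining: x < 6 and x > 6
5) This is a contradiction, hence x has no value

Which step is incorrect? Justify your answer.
Step 4: Combining: x < 6 and x > 6

Step 4 incorrectly combines the conditions. From x <= 6 and x >= 6, the intersection is x = 6. The error treats the 'or' cases as 'and' requirements. The correct conclusion is that x = 6 is the unique solution, not that no solution exists.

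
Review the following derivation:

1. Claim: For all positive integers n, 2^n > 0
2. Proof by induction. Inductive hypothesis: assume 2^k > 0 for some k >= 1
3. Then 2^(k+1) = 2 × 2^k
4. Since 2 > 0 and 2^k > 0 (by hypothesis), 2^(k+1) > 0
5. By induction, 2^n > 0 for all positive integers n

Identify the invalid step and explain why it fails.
Step 5: By induction, 2^n > 0 for all positive integers n

Step 5 concludes the proof by induction, but no base case was ever established. A valid induction proof requires: (1) a base case proving 2^1 > 0, and (2) an inductive step showing IF 2^k > 0 THEN 2^(k+1) > 0. Steps 2-4 correctly establish the inductive step, but without the base case the conclusion in step 5 does not follow.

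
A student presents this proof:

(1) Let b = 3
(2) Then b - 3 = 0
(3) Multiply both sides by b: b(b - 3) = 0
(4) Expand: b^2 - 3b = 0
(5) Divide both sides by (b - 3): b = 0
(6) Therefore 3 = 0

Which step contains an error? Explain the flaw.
Step 5: Divide both sides by (b - 3): b = 0

Step 5 divides both sides by (b - 3). However, since b = 3, we have (b - 3) = 0. Division by zero is undefined, making this step invalid.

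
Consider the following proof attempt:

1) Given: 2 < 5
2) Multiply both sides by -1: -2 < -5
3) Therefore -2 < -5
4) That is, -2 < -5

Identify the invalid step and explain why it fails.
Step 2: Multiply both sides by -1: -2 < -5

Step 2 multiplies both sides by -1 but fails to reverse the inequality sign. When multiplying (or dividing) an inequality by a negative number, the direction must be reversed. Since 2 < 5, we should get -2 > -5, i.e., -2 > -5.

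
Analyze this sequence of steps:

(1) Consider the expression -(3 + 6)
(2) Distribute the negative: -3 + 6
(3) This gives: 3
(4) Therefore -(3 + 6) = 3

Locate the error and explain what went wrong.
Step 2: Distribute the negative: -3 + 6

Step 2 incorrectly distributes the negative sign. The correct distribution is -(3 + 6) = -3 - 6 = -9. The negative must be applied to both terms, not just the first. The error treats -(3 + 6) as -3 + 6, which equals 3 instead of -9.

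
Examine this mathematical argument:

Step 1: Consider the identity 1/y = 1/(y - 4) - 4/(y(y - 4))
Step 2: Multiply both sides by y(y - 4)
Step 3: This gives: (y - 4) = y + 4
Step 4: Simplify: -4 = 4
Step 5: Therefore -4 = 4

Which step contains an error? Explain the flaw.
Step 3: This gives: (y - 4) = y + 4

Step 3 makes a sign error when clearing denominators. Multiplying -4/(y(y - 4)) by y(y - 4) gives -4, not +4. The correct result is (y - 4) = y - 4, which is trivially true, not (y - 4) = y + 4. (Step 1 is a valid identity: 1/(y - 4) - 4/(y(y - 4)) = (y - 4)/(y(y - 4)) = 1/y.)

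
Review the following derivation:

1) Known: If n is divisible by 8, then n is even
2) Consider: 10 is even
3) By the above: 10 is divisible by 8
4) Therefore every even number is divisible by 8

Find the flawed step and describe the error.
Step 3: By the above: 10 is divisible by 8

Step 3 commits the fallacy of affirming the consequent. The known fact 'divisible by 8 → even' does NOT imply 'even → divisible by 8'. That would be the converse, which is false. For example, 10 is even but 10 ÷ 8 = 1.25, which is not an integer.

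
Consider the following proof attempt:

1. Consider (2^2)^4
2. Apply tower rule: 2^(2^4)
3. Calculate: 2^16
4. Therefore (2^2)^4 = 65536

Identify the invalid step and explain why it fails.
Step 2: Apply tower rule: 2^(2^4)

Step 2 incorrectly states that (a^b)^c = a^(b^c). The correct rule is (a^b)^c = a^(b×c). The actual value is (2^2)^4 = 2^8 = 256, not 2^16 = 65536.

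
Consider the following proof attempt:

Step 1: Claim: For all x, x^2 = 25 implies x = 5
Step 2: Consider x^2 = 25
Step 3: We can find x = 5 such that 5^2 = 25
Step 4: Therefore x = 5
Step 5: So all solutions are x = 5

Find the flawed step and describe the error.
Step 4: Therefore x = 5

Step 4 incorrectly concludes that x = 5 is the only solution. The proof shows that x = 5 is A solution (existence), but does not show it is the ONLY solution (uniqueness). In fact, x = -5 is also a solution since (-5)^2 = 25. Finding one solution doesn't prove there are no others.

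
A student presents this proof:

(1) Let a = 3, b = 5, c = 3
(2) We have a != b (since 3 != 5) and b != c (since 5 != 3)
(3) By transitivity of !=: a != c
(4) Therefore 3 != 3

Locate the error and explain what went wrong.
Step 3: By transitivity of !=: a != c

Step 3 incorrectly applies transitivity to the '!=' relation. Transitivity states: if a R b and b R c, then a R c. However, '!=' is not transitive. Counterexample: 3 != 5 and 5 != 3, but 3 = 3 (both equal 3). Transitivity holds for relations like <, <=, =, but not for !=.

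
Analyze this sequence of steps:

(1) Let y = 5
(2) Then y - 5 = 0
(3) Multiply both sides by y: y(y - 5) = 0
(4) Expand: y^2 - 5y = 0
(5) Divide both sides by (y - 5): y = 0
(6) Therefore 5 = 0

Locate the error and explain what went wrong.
Step 5: Divide both sides by (y - 5): y = 0

Step 5 divides both sides by (y - 5). However, since y = 5, we have (y - 5) = 0. Division by zero is undefined, making this step invalid.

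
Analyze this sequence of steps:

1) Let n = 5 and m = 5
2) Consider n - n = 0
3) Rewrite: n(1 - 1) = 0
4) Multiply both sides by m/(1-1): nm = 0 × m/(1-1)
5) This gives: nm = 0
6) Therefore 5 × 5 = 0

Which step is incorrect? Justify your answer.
Step 4: Multiply both sides by m/(1-1): nm = 0 × m/(1-1)

Step 4 multiplies both sides by m/(1-1). However, 1-1 = 0, so this is multiplication by m/0, which is undefined. We cannot multiply by an undefined expression.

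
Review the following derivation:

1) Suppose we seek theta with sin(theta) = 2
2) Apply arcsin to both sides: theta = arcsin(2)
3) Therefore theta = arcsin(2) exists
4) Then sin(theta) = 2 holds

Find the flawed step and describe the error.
Step 2: Apply arcsin to both sides: theta = arcsin(2)

Step 2 applies arcsin to 2. However, arcsin(x) is only defined for x in [-1, 1] because sin(theta) can only produce values in that range. Since |2| > 1, arcsin(2) is undefined. There is no angle whose sine equals 2.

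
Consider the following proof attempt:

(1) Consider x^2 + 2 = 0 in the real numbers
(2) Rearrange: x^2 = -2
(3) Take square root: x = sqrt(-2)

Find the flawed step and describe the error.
Step 3: Take square root: x = sqrt(-2)

Step 3 takes the square root of -2, which is negative. In the real number system, the square root of a negative number is undefined. The equation x^2 + 2 = 0 has no real solutions. Square roots of negative numbers only exist in the complex numbers.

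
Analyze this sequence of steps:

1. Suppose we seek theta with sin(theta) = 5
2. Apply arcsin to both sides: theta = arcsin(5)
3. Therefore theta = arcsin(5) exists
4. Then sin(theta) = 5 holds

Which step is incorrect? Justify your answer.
Step 2: Apply arcsin to both sides: theta = arcsin(5)

Step 2 applies arcsin to 5. However, arcsin(x) is only defined for x in [-1, 1] because sin(theta) can only produce values in that range. Since |5| > 1, arcsin(5) is undefined. There is no angle whose sine equals 5.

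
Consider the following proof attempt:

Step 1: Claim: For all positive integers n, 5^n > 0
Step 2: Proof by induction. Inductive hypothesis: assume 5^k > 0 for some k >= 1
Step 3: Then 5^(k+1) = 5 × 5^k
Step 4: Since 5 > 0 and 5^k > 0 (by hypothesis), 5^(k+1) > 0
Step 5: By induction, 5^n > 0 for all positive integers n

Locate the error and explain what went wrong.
Step 5: By induction, 5^n > 0 for all positive integers n

Step 5 concludes the proof by induction, but no base case was ever established. A valid induction proof requires: (1) a base case proving 5^1 > 0, and (2) an inductive step showing IF 5^k > 0 THEN 5^(k+1) > 0. Steps 2-4 correctly establish the inductive step, but without the base case the conclusion in step 5 does not follow.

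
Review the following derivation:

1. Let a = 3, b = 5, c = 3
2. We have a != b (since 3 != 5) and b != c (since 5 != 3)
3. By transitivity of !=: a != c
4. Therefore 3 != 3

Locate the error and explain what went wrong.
Step 3: By transitivity of !=: a != c

Step 3 incorrectly applies transitivity to the '!=' relation. Transitivity states: if a R b and b R c, then a R c. However, '!=' is not transitive. Counterexample: 3 != 5 and 5 != 3, but 3 = 3 (both equal 3). Transitivity holds for relations like <, <=, =, but not for !=.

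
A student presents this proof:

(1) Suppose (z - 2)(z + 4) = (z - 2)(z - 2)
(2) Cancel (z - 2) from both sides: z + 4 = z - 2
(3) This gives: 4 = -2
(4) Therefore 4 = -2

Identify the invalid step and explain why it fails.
Step 2: Cancel (z - 2) from both sides: z + 4 = z - 2

Step 2 cancels (z - 2) from both sides. This is only valid if (z - 2) ≠ 0, i.e., z ≠ 2. When z = 2, both sides equal zero regardless of the other factors. The correct approach requires considering z = 2 as a separate case.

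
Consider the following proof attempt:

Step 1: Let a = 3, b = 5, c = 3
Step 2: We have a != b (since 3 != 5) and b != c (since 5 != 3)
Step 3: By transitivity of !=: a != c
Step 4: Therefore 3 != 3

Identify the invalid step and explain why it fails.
Step 3: By transitivity of !=: a != c

Step 3 incorrectly applies transitivity to the '!=' relation. Transitivity states: if a R b and b R c, then a R c. However, '!=' is not transitive. Counterexample: 3 != 5 and 5 != 3, but 3 = 3 (both equal 3). Transitivity holds for relations like <, <=, =, but not for !=.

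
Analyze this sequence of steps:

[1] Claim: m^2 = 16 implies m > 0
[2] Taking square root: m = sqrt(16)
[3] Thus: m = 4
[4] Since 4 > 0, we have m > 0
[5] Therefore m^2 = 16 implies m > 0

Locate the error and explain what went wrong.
Step 2: Taking square root: m = sqrt(16)

Step 2 takes the square root and assumes the positive root only. The equation m^2 = 16 actually has two solutions: m = 4 and m = -4. The proof silently assumes m > 0 without justification, then uses this assumption to conclude m > 0, which is circular. The counterexample m = -4 shows the claim is false.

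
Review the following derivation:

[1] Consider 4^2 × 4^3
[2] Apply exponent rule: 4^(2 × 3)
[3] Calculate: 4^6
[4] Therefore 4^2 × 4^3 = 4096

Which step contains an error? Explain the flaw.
Step 2: Apply exponent rule: 4^(2 × 3)

Step 2 incorrectly states that a^b × a^c = a^(b×c). The correct rule is a^b × a^c = a^(b+c). The actual value is 4^2 × 4^3 = 4^5 = 1024, not 4^6 = 4096.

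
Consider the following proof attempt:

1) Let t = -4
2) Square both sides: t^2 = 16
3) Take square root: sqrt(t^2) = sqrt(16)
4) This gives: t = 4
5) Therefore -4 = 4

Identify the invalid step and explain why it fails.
Step 4: This gives: t = 4

Step 4 incorrectly states that sqrt(t^2) = t. The correct identity is sqrt(t^2) = |t|. Since t = -4 < 0, we have sqrt(t^2) = |-4| = 4, not t = -4.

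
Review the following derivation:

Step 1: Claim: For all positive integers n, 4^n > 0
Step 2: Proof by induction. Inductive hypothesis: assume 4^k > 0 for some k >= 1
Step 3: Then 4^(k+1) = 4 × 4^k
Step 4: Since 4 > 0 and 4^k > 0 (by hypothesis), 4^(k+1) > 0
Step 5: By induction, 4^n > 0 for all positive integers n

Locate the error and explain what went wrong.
Step 5: By induction, 4^n > 0 for all positive integers n

Step 5 concludes the proof by induction, but no base case was ever established. A valid induction proof requires: (1) a base case proving 4^1 > 0, and (2) an inductive step showing IF 4^k > 0 THEN 4^(k+1) > 0. Steps 2-4 correctly establish the inductive step, but without the base case the conclusion in step 5 does not follow.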